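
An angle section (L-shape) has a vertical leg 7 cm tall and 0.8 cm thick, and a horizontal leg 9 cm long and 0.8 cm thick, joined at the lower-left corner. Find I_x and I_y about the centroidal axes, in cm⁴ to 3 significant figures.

Decompose the section into non-overlapping parts with the origin at the bottom-left of its bounding rectangle.
Vertical leg: 0.8 × 7, A = 5.6 cm², y = 3.5 cm, Ī = 22.867 cm⁴.
Horizontal leg (remainder): 8.2 × 0.8, A = 6.56 cm², y = 0.4 cm, Ī = 0.34987 cm⁴.
Centroid: ȳ = ΣA·y / ΣA = 1.8276 cm.
Transfer each piece to the centroidal x-axis using Ī + A·d² with d = y − 1.8276:
  vertical leg: d = 1.6724 cm → contributes +38.529 cm⁴
  horizontal leg (remainder): d = -1.4276 cm → contributes +13.72 cm⁴
Total I = 52.249 cm⁴.
For the y-axis: x̄ = 2.8276 cm.
Repeating about the centroidal y-axis gives I_y = 98.233 cm⁴.

I_x ≈ 52.2 cm⁴, I_y ≈ 98.2 cm⁴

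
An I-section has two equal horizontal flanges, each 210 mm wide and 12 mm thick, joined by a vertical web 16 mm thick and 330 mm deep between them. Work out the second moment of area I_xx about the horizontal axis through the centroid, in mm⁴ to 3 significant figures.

Split into non-overlapping primitives; take the origin at the lower-left of the bounding box.
Bottom flange: 210 × 12, A = 2 520 mm², y = 6 mm, Ī = 30 240 mm⁴.
Web: 16 × 330, A = 5 280 mm², y = 177 mm, Ī = 47 916 000 mm⁴.
Top flange: 210 × 12, A = 2 520 mm², y = 348 mm, Ī = 30 240 mm⁴.
By symmetry the centroid is at mid-height, ȳ = 177 mm.
Transfer each piece to the horizontal axis through the centroid using Ī + A·d² with d = y − 177:
  bottom flange: d = -171 mm → contributes +73 717 560 mm⁴
  web: d = 0 mm → contributes +47 916 000 mm⁴
  top flange: d = 171 mm → contributes +73 717 560 mm⁴
Total I = 195 351 120 mm⁴.

I_xx ≈ 1.95 × 10⁸ mm⁴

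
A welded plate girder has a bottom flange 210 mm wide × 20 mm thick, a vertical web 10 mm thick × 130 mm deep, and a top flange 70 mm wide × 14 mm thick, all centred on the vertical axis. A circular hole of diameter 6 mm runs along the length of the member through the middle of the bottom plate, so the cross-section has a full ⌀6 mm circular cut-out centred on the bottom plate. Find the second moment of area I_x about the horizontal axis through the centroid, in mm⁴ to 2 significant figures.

I_x ≈ 2.1 × 10⁷ mm⁴

Decompose the section into non-overlapping parts with the origin at the bottom-left of its bounding rectangle.
Bottom plate: 210 × 20, A = 4 200 mm², y = 10 mm, Ī = 140 000 mm⁴.
Web plate: 10 × 130, A = 1 300 mm², y = 85 mm, Ī = 1 830 833 mm⁴.
Top plate: 70 × 14, A = 980 mm², y = 157 mm, Ī = 16 007 mm⁴.
Hole (subtracted): ⌀6, A = 28.27 mm², y = 10 mm, Ī = 63.62 mm⁴.
Centroid: ȳ = ΣA·y / ΣA = 47.44 mm.
Transfer each piece to the horizontal axis through the centroid using Ī + A·d² with d = y − 47.44:
  bottom plate: d = -37.44 mm → contributes +6 027 725 mm⁴
  web plate: d = 37.56 mm → contributes +3 664 701 mm⁴
  top plate: d = 109.6 mm → contributes +11 779 086 mm⁴
  hole: d = -37.44 mm → contributes −39 700 mm⁴
Total I = 21 431 813 mm⁴.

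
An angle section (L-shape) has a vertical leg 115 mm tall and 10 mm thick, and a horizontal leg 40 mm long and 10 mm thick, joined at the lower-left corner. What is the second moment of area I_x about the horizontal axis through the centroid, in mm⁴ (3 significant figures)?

Split into non-overlapping primitives; take the origin at the lower-left of the bounding box.
Vertical leg: 10 × 115, A = 1 150 mm², y = 57.5 mm, Ī = 1 267 396 mm⁴.
Horizontal leg (remainder): 30 × 10, A = 300 mm², y = 5 mm, Ī = 2 500 mm⁴.
Centroid: ȳ = ΣA·y / ΣA = 46.638 mm.
Transfer each piece to the horizontal axis through the centroid using Ī + A·d² with d = y − 46.638:
  vertical leg: d = 10.862 mm → contributes +1 403 078 mm⁴
  horizontal leg (remainder): d = -41.638 mm → contributes +522 615 mm⁴
Total I = 1 925 693 mm⁴.

I_x ≈ 1.93 × 10⁶ mm⁴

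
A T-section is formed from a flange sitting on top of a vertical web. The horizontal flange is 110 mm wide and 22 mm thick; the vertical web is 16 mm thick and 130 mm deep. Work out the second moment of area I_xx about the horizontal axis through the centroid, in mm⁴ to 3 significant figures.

Decompose the section into non-overlapping parts with the origin at the bottom-left of its bounding rectangle.
Flange: 110 × 22, A = 2 420 mm², y = 141 mm, Ī = 97 607 mm⁴.
Web: 16 × 130, A = 2 080 mm², y = 65 mm, Ī = 2 929 333 mm⁴.
Centroid: ȳ = ΣA·y / ΣA = 105.87 mm.
Transfer each piece to the horizontal axis through the centroid using Ī + A·d² with d = y − 105.87:
  flange: d = 35.129 mm → contributes +3 083 981 mm⁴
  web: d = -40.871 mm → contributes +6 403 865 mm⁴
Total I = 9 487 845 mm⁴.

I_xx ≈ 9.49 × 10⁶ mm⁴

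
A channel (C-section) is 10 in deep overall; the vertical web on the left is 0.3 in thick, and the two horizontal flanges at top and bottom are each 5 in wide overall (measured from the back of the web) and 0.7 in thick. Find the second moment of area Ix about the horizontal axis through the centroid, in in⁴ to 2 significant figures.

Treat the section as a set of non-overlapping primitives; coordinates are from the bounding-box lower-left.
Web: 0.3 × 10, A = 3 in², y = 5 in, Ī = 25 in⁴.
Top flange (beyond web): 4.7 × 0.7, A = 3.29 in², y = 9.65 in, Ī = 0.1343 in⁴.
Bottom flange (beyond web): 4.7 × 0.7, A = 3.29 in², y = 0.35 in, Ī = 0.1343 in⁴.
By symmetry the centroid is at mid-height, ȳ = 5 in.
Transfer each piece to the horizontal axis through the centroid using Ī + A·d² with d = y − 5:
  web: d = 0 in → contributes +25 in⁴
  top flange (beyond web): d = 4.65 in → contributes +71.27 in⁴
  bottom flange (beyond web): d = -4.65 in → contributes +71.27 in⁴
Total I = 167.5 in⁴.

Ix ≈ 170 in⁴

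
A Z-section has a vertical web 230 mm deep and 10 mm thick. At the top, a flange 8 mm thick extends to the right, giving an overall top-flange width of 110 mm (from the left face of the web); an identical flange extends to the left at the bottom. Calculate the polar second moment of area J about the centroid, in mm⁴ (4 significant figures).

J ≈ 3.605 × 10⁷ mm⁴

Treat the section as a set of non-overlapping primitives; coordinates are from the bounding-box lower-left.
Web: 10 × 230, A = 2 300 mm², y = 115 mm, Ī = 10 139 167 mm⁴.
Top flange (beyond web): 100 × 8, A = 800 mm², y = 226 mm, Ī = 4266.67 mm⁴.
Bottom flange (beyond web): 100 × 8, A = 800 mm², y = 4 mm, Ī = 4266.67 mm⁴.
Centroid: ȳ = ΣA·y / ΣA = 115 mm.
Transfer each piece to the centroidal x-axis using Ī + A·d² with d = y − 115:
  web: d = 0 mm → contributes +10 139 167 mm⁴
  top flange (beyond web): d = 111 mm → contributes +9 861 067 mm⁴
  bottom flange (beyond web): d = -111 mm → contributes +9 861 067 mm⁴
Total I = 29 861 300 mm⁴.
For the y-axis: x̄ = 105 mm.
Repeating about the centroidal y-axis gives I_y = 6 192 500 mm⁴.
Polar second moment: J = I_x + I_y = 36 053 800 mm⁴.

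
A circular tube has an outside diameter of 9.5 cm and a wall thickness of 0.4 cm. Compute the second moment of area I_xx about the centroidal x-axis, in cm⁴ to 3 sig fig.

I_xx ≈ 119 cm⁴

Split into non-overlapping primitives; take the origin at the lower-left of the bounding box.
Outer circle: ⌀9.5, A = 70.882 cm², y = 4.75 cm, Ī = 399.82 cm⁴.
Bore (subtracted): ⌀8.7, A = 59.447 cm², y = 4.75 cm, Ī = 281.22 cm⁴.
By symmetry the centroid is at mid-height, ȳ = 4.75 cm.
All pieces are centred on the centroidal x-axis, so I = ΣĪ (holes subtracted) = 118.6 cm⁴.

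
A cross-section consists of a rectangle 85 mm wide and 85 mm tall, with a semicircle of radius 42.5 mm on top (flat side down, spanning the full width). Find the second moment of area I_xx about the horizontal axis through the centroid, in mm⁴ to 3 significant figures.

Split into non-overlapping primitives; take the origin at the lower-left of the bounding box.
Rectangular body: 85 × 85, A = 7 225 mm², y = 42.5 mm, Ī = 4 350 052 mm⁴.
Semicircular cap: semicircle r = 42.5, A = 2837.3 mm², y = 103.04 mm, Ī = 358 086 mm⁴.
Centroid: ȳ = ΣA·y / ΣA = 59.57 mm.
Transfer each piece to the horizontal axis through the centroid using Ī + A·d² with d = y − 59.57:
  rectangular body: d = -17.07 mm → contributes +6 455 250 mm⁴
  semicircular cap: d = 43.468 mm → contributes +5 718 928 mm⁴
Total I = 12 174 178 mm⁴.

I_xx ≈ 1.22 × 10⁷ mm⁴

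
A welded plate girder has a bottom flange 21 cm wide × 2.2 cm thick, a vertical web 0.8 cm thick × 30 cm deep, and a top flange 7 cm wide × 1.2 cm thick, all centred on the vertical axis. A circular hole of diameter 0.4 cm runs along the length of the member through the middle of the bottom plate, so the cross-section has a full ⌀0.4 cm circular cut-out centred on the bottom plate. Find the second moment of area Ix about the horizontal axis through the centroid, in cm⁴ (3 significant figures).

Ix ≈ 1.11 × 10⁴ cm⁴

Split into non-overlapping primitives; take the origin at the lower-left of the bounding box.
Bottom plate: 21 × 2.2, A = 46.2 cm², y = 1.1 cm, Ī = 18.634 cm⁴.
Web plate: 0.8 × 30, A = 24 cm², y = 17.2 cm, Ī = 1 800 cm⁴.
Top plate: 7 × 1.2, A = 8.4 cm², y = 32.8 cm, Ī = 1.008 cm⁴.
Hole (subtracted): ⌀0.4, A = 0.12566 cm², y = 1.1 cm, Ī = 0.0012566 cm⁴.
Centroid: ȳ = ΣA·y / ΣA = 9.4171 cm.
Transfer each piece to the horizontal axis through the centroid using Ī + A·d² with d = y − 9.4171:
  bottom plate: d = -8.3171 cm → contributes +3214.5 cm⁴
  web plate: d = 7.7829 cm → contributes +3253.8 cm⁴
  top plate: d = 23.383 cm → contributes +4593.8 cm⁴
  hole: d = -8.3171 cm → contributes −8.694 cm⁴
Total I = 11 053 cm⁴.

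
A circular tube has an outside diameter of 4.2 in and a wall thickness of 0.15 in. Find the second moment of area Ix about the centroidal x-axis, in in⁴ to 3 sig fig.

Split into non-overlapping primitives; take the origin at the lower-left of the bounding box.
Outer circle: ⌀4.2, A = 13.854 in², y = 2.1 in, Ī = 15.275 in⁴.
Bore (subtracted): ⌀3.9, A = 11.946 in², y = 2.1 in, Ī = 11.356 in⁴.
By symmetry the centroid is at mid-height, ȳ = 2.1 in.
All pieces are centred on the centroidal x-axis, so I = ΣĪ (holes subtracted) = 3.9184 in⁴.

Ix ≈ 3.92 in⁴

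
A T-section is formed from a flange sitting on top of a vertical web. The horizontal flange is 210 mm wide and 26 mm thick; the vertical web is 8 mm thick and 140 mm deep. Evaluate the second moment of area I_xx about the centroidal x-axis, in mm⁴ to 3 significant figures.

Treat the section as a set of non-overlapping primitives; coordinates are from the bounding-box lower-left.
Flange: 210 × 26, A = 5 460 mm², y = 153 mm, Ī = 307 580 mm⁴.
Web: 8 × 140, A = 1 120 mm², y = 70 mm, Ī = 1 829 333 mm⁴.
Centroid: ȳ = ΣA·y / ΣA = 138.87 mm.
Transfer each piece to the centroidal x-axis using Ī + A·d² with d = y − 138.87:
  flange: d = 14.128 mm → contributes +1 397 346 mm⁴
  web: d = -68.872 mm → contributes +7 141 941 mm⁴
Total I = 8 539 286 mm⁴.

I_xx ≈ 8.54 × 10⁶ mm⁴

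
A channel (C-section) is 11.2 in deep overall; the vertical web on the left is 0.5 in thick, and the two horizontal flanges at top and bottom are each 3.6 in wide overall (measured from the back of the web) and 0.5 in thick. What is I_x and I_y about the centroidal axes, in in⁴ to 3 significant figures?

I_x ≈ 147 in⁴, I_y ≈ 9.06 in⁴

Split into non-overlapping primitives; take the origin at the lower-left of the bounding box.
Web: 0.5 × 11.2, A = 5.6 in², y = 5.6 in, Ī = 58.539 in⁴.
Top flange (beyond web): 3.1 × 0.5, A = 1.55 in², y = 10.95 in, Ī = 0.032292 in⁴.
Bottom flange (beyond web): 3.1 × 0.5, A = 1.55 in², y = 0.25 in, Ī = 0.032292 in⁴.
By symmetry the centroid is at mid-height, ȳ = 5.6 in.
Transfer each piece to the centroidal x-axis using Ī + A·d² with d = y − 5.6:
  web: d = 0 in → contributes +58.539 in⁴
  top flange (beyond web): d = 5.35 in → contributes +44.397 in⁴
  bottom flange (beyond web): d = -5.35 in → contributes +44.397 in⁴
Total I = 147.33 in⁴.
For the y-axis: x̄ = 0.89138 in.
Repeating about the centroidal y-axis gives I_y = 9.0644 in⁴.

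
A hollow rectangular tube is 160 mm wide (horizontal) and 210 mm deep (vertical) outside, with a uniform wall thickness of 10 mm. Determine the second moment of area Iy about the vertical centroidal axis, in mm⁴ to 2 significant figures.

Iy ≈ 2.8 × 10⁷ mm⁴

Treat the section as a set of non-overlapping primitives; coordinates are from the bounding-box lower-left.
Outer rectangle: 160 × 210, A = 33 600 mm², x = 80 mm, Ī = 71 680 000 mm⁴.
Inner void (subtracted): 140 × 190, A = 26 600 mm², x = 80 mm, Ī = 43 446 667 mm⁴.
By symmetry the centroid is at mid-width, x̄ = 80 mm.
All pieces are centred on the vertical centroidal axis, so I = ΣĪ (holes subtracted) = 28 233 333 mm⁴.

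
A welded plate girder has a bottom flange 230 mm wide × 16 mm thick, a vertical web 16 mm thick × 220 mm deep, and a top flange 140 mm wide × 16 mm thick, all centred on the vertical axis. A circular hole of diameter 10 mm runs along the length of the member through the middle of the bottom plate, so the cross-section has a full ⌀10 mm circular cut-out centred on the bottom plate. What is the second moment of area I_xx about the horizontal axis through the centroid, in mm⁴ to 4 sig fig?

Treat the section as a set of non-overlapping primitives; coordinates are from the bounding-box lower-left.
Bottom plate: 230 × 16, A = 3 680 mm², y = 8 mm, Ī = 78506.7 mm⁴.
Web plate: 16 × 220, A = 3 520 mm², y = 126 mm, Ī = 14 197 333 mm⁴.
Top plate: 140 × 16, A = 2 240 mm², y = 244 mm, Ī = 47786.7 mm⁴.
Hole (subtracted): ⌀10, A = 78.5398 mm², y = 8 mm, Ī = 490.874 mm⁴.
Centroid: ȳ = ΣA·y / ΣA = 108.839 mm.
Transfer each piece to the horizontal axis through the centroid using Ī + A·d² with d = y − 108.839:
  bottom plate: d = -100.839 mm → contributes +37 498 579 mm⁴
  web plate: d = 17.161 mm → contributes +15 233 977 mm⁴
  top plate: d = 135.161 mm → contributes +40 969 236 mm⁴
  hole: d = -100.839 mm → contributes −799 123 mm⁴
Total I = 92 902 668 mm⁴.

I_xx ≈ 9.290 × 10⁷ mm⁴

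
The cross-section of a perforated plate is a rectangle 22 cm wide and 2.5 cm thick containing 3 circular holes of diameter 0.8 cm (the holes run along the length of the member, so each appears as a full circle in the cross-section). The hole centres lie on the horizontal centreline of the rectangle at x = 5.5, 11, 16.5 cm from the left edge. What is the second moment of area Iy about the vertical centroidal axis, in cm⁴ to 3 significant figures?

Decompose the section into non-overlapping parts with the origin at the bottom-left of its bounding rectangle.
Plate: 22 × 2.5, A = 55 cm², x = 11 cm, Ī = 2218.3 cm⁴.
Hole 1 (subtracted): ⌀0.8, A = 0.50265 cm², x = 5.5 cm, Ī = 0.020106 cm⁴.
Hole 2 (subtracted): ⌀0.8, A = 0.50265 cm², x = 11 cm, Ī = 0.020106 cm⁴.
Hole 3 (subtracted): ⌀0.8, A = 0.50265 cm², x = 16.5 cm, Ī = 0.020106 cm⁴.
By symmetry the centroid is at mid-width, x̄ = 11 cm.
Transfer each piece to the vertical centroidal axis using Ī + A·d² with d = x − 11:
  plate: d = 0 cm → contributes +2218.3 cm⁴
  hole 1: d = -5.5 cm → contributes −15.225 cm⁴
  hole 2: d = 0 cm → contributes −0.020106 cm⁴
  hole 3: d = 5.5 cm → contributes −15.225 cm⁴
Total I = 2187.9 cm⁴.

Iy ≈ 2190 cm⁴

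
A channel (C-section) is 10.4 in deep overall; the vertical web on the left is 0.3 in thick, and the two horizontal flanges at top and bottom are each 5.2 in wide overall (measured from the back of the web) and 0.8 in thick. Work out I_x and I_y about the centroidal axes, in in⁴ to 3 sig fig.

Break the section into simple shapes (no overlaps), measuring from the bottom-left corner of the bounding box.
Web: 0.3 × 10.4, A = 3.12 in², y = 5.2 in, Ī = 28.122 in⁴.
Top flange (beyond web): 4.9 × 0.8, A = 3.92 in², y = 10 in, Ī = 0.20907 in⁴.
Bottom flange (beyond web): 4.9 × 0.8, A = 3.92 in², y = 0.4 in, Ī = 0.20907 in⁴.
By symmetry the centroid is at mid-height, ȳ = 5.2 in.
Transfer each piece to the centroidal x-axis using Ī + A·d² with d = y − 5.2:
  web: d = 0 in → contributes +28.122 in⁴
  top flange (beyond web): d = 4.8 in → contributes +90.526 in⁴
  bottom flange (beyond web): d = -4.8 in → contributes +90.526 in⁴
Total I = 209.17 in⁴.
For the y-axis: x̄ = 2.0099 in.
Repeating about the centroidal y-axis gives I_y = 30.797 in⁴.

I_x ≈ 209 in⁴, I_y ≈ 30.8 in⁴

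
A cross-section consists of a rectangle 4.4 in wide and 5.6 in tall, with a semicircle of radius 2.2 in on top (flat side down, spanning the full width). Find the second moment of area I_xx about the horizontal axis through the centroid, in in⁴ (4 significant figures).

I_xx ≈ 148.0 in⁴

Split into non-overlapping primitives; take the origin at the lower-left of the bounding box.
Rectangular body: 4.4 × 5.6, A = 24.64 in², y = 2.8 in, Ī = 64.3925 in⁴.
Semicircular cap: semicircle r = 2.2, A = 7.60265 in², y = 6.53371 in, Ī = 2.57112 in⁴.
Centroid: ȳ = ΣA·y / ΣA = 3.68039 in.
Transfer each piece to the horizontal axis through the centroid using Ī + A·d² with d = y − 3.68039:
  rectangular body: d = -0.88039 in → contributes +83.4907 in⁴
  semicircular cap: d = 2.85332 in → contributes +64.4676 in⁴
Total I = 147.958 in⁴.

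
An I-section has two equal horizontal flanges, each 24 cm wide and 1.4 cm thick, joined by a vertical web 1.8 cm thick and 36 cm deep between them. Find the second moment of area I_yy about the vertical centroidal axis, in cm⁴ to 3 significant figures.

Split into non-overlapping primitives; take the origin at the lower-left of the bounding box.
Bottom flange: 24 × 1.4, A = 33.6 cm², x = 12 cm, Ī = 1612.8 cm⁴.
Web: 1.8 × 36, A = 64.8 cm², x = 12 cm, Ī = 17.496 cm⁴.
Top flange: 24 × 1.4, A = 33.6 cm², x = 12 cm, Ī = 1612.8 cm⁴.
By symmetry the centroid is at mid-width, x̄ = 12 cm.
All pieces are centred on the vertical centroidal axis, so I = ΣĪ = 3243.1 cm⁴.

I_yy ≈ 3240 cm⁴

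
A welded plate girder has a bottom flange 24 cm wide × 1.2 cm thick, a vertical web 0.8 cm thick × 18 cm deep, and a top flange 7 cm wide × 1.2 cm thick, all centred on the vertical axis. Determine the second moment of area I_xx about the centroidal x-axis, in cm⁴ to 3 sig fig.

Split into non-overlapping primitives; take the origin at the lower-left of the bounding box.
Bottom plate: 24 × 1.2, A = 28.8 cm², y = 0.6 cm, Ī = 3.456 cm⁴.
Web plate: 0.8 × 18, A = 14.4 cm², y = 10.2 cm, Ī = 388.8 cm⁴.
Top plate: 7 × 1.2, A = 8.4 cm², y = 19.8 cm, Ī = 1.008 cm⁴.
Centroid: ȳ = ΣA·y / ΣA = 6.4047 cm.
Transfer each piece to the centroidal x-axis using Ī + A·d² with d = y − 6.4047:
  bottom plate: d = -5.8047 cm → contributes +973.84 cm⁴
  web plate: d = 3.7953 cm → contributes +596.23 cm⁴
  top plate: d = 13.395 cm → contributes +1508.3 cm⁴
Total I = 3078.3 cm⁴.

I_xx ≈ 3080 cm⁴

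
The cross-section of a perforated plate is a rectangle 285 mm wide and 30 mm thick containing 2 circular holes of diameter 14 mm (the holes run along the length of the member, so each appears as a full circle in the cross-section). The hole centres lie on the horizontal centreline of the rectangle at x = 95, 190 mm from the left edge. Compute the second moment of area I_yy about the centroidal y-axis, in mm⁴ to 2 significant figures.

I_yy ≈ 5.7 × 10⁷ mm⁴

Break the section into simple shapes (no overlaps), measuring from the bottom-left corner of the bounding box.
Plate: 285 × 30, A = 8 550 mm², x = 142.5 mm, Ī = 57 872 813 mm⁴.
Hole 1 (subtracted): ⌀14, A = 153.9 mm², x = 95 mm, Ī = 1 886 mm⁴.
Hole 2 (subtracted): ⌀14, A = 153.9 mm², x = 190 mm, Ī = 1 886 mm⁴.
By symmetry the centroid is at mid-width, x̄ = 142.5 mm.
Transfer each piece to the centroidal y-axis using Ī + A·d² with d = x − 142.5:
  plate: d = 0 mm → contributes +57 872 813 mm⁴
  hole 1: d = -47.5 mm → contributes −349 208 mm⁴
  hole 2: d = 47.5 mm → contributes −349 208 mm⁴
Total I = 57 174 396 mm⁴.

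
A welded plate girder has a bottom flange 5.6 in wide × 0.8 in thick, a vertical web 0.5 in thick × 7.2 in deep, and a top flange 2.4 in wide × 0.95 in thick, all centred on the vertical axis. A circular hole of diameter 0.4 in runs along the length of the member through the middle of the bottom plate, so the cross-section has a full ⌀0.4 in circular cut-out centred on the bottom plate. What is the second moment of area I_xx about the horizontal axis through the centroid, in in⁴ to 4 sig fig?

Treat the section as a set of non-overlapping primitives; coordinates are from the bounding-box lower-left.
Bottom plate: 5.6 × 0.8, A = 4.48 in², y = 0.4 in, Ī = 0.238933 in⁴.
Web plate: 0.5 × 7.2, A = 3.6 in², y = 4.4 in, Ī = 15.552 in⁴.
Top plate: 2.4 × 0.95, A = 2.28 in², y = 8.475 in, Ī = 0.171475 in⁴.
Hole (subtracted): ⌀0.4, A = 0.125664 in², y = 0.4 in, Ī = 0.00125664 in⁴.
Centroid: ȳ = ΣA·y / ΣA = 3.60597 in.
Transfer each piece to the horizontal axis through the centroid using Ī + A·d² with d = y − 3.60597:
  bottom plate: d = -3.20597 in → contributes +46.2855 in⁴
  web plate: d = 0.794028 in → contributes +17.8217 in⁴
  top plate: d = 4.86903 in → contributes +54.2244 in⁴
  hole: d = -3.20597 in → contributes −1.29286 in⁴
Total I = 117.039 in⁴.

I_xx ≈ 117.0 in⁴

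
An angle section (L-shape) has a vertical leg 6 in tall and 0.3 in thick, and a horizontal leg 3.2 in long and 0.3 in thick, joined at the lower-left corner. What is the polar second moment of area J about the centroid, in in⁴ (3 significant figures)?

Split into non-overlapping primitives; take the origin at the lower-left of the bounding box.
Vertical leg: 0.3 × 6, A = 1.8 in², y = 3 in, Ī = 5.4 in⁴.
Horizontal leg (remainder): 2.9 × 0.3, A = 0.87 in², y = 0.15 in, Ī = 0.006525 in⁴.
Centroid: ȳ = ΣA·y / ΣA = 2.0713 in.
Transfer each piece to the centroidal x-axis using Ī + A·d² with d = y − 2.0713:
  vertical leg: d = 0.92865 in → contributes +6.9523 in⁴
  horizontal leg (remainder): d = -1.9213 in → contributes +3.2182 in⁴
Total I = 10.171 in⁴.
For the y-axis: x̄ = 0.67135 in.
Repeating about the centroidal y-axis gives I_y = 2.1247 in⁴.
Polar second moment: J = I_x + I_y = 12.295 in⁴.

J ≈ 12.3 in⁴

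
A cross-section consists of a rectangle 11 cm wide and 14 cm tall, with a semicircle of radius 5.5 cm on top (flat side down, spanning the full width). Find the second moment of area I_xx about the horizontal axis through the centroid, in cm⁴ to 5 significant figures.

Decompose the section into non-overlapping parts with the origin at the bottom-left of its bounding rectangle.
Rectangular body: 11 × 14, A = 154 cm², y = 7 cm, Ī = 2515.333 cm⁴.
Semicircular cap: semicircle r = 5.5, A = 47.51659 cm², y = 16.33427 cm, Ī = 100.4345 cm⁴.
Centroid: ȳ = ΣA·y / ΣA = 9.200974 cm.
Transfer each piece to the horizontal axis through the centroid using Ī + A·d² with d = y − 9.200974:
  rectangular body: d = -2.200974 cm → contributes +3261.354 cm⁴
  semicircular cap: d = 7.133298 cm → contributes +2518.266 cm⁴
Total I = 5779.62 cm⁴.

I_xx ≈ 5779.6 cm⁴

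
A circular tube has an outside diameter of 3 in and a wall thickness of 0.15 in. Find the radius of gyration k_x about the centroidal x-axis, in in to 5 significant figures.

Treat the section as a set of non-overlapping primitives; coordinates are from the bounding-box lower-left.
Outer circle: ⌀3, A = 7.068583 in², y = 1.5 in, Ī = 3.976078 in⁴.
Bore (subtracted): ⌀2.7, A = 5.725553 in², y = 1.5 in, Ī = 2.608705 in⁴.
By symmetry the centroid is at mid-height, ȳ = 1.5 in.
All pieces are centred on the centroidal x-axis, so I = ΣĪ (holes subtracted) = 1.367373 in⁴.
Radius of gyration: k = √(I/A) = √(1.367373 / 1.343031) = 1.009022 in.

k_x ≈ 1.0090 in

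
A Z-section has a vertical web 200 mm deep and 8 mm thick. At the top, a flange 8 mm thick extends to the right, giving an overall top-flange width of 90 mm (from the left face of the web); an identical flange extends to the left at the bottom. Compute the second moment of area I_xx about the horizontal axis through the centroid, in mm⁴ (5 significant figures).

Treat the section as a set of non-overlapping primitives; coordinates are from the bounding-box lower-left.
Web: 8 × 200, A = 1 600 mm², y = 100 mm, Ī = 5 333 333 mm⁴.
Top flange (beyond web): 82 × 8, A = 656 mm², y = 196 mm, Ī = 3498.667 mm⁴.
Bottom flange (beyond web): 82 × 8, A = 656 mm², y = 4 mm, Ī = 3498.667 mm⁴.
Centroid: ȳ = ΣA·y / ΣA = 100 mm.
Transfer each piece to the horizontal axis through the centroid using Ī + A·d² with d = y − 100:
  web: d = 0 mm → contributes +5 333 333 mm⁴
  top flange (beyond web): d = 96 mm → contributes +6 049 195 mm⁴
  bottom flange (beyond web): d = -96 mm → contributes +6 049 195 mm⁴
Total I = 17 431 723 mm⁴.

I_xx ≈ 1.7432 × 10⁷ mm⁴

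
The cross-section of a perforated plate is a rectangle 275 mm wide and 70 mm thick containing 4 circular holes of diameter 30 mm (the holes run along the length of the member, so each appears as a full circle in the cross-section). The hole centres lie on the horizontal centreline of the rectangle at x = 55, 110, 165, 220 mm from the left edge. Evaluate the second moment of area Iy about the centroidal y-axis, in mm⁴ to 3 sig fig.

Iy ≈ 1.10 × 10⁸ mm⁴

Decompose the section into non-overlapping parts with the origin at the bottom-left of its bounding rectangle.
Plate: 275 × 70, A = 19 250 mm², x = 137.5 mm, Ī = 121 315 104 mm⁴.
Hole 1 (subtracted): ⌀30, A = 706.86 mm², x = 55 mm, Ī = 39 761 mm⁴.
Hole 2 (subtracted): ⌀30, A = 706.86 mm², x = 110 mm, Ī = 39 761 mm⁴.
Hole 3 (subtracted): ⌀30, A = 706.86 mm², x = 165 mm, Ī = 39 761 mm⁴.
Hole 4 (subtracted): ⌀30, A = 706.86 mm², x = 220 mm, Ī = 39 761 mm⁴.
By symmetry the centroid is at mid-width, x̄ = 137.5 mm.
Transfer each piece to the centroidal y-axis using Ī + A·d² with d = x − 137.5:
  plate: d = 0 mm → contributes +121 315 104 mm⁴
  hole 1: d = -82.5 mm → contributes −4 850 815 mm⁴
  hole 2: d = -27.5 mm → contributes −574 322 mm⁴
  hole 3: d = 27.5 mm → contributes −574 322 mm⁴
  hole 4: d = 82.5 mm → contributes −4 850 815 mm⁴
Total I = 110 464 829 mm⁴.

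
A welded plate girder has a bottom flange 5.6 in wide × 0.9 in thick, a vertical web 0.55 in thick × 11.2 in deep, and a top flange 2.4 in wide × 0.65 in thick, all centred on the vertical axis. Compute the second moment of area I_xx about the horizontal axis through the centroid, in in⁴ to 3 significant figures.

I_xx ≈ 269 in⁴

Treat the section as a set of non-overlapping primitives; coordinates are from the bounding-box lower-left.
Bottom plate: 5.6 × 0.9, A = 5.04 in², y = 0.45 in, Ī = 0.3402 in⁴.
Web plate: 0.55 × 11.2, A = 6.16 in², y = 6.5 in, Ī = 64.393 in⁴.
Top plate: 2.4 × 0.65, A = 1.56 in², y = 12.425 in, Ī = 0.054925 in⁴.
Centroid: ȳ = ΣA·y / ΣA = 4.8347 in.
Transfer each piece to the horizontal axis through the centroid using Ī + A·d² with d = y − 4.8347:
  bottom plate: d = -4.3847 in → contributes +97.238 in⁴
  web plate: d = 1.6653 in → contributes +81.475 in⁴
  top plate: d = 7.5903 in → contributes +89.93 in⁴
Total I = 268.64 in⁴.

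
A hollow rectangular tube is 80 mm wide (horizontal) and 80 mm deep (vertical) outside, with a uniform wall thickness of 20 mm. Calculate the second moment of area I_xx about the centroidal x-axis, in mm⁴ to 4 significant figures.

Decompose the section into non-overlapping parts with the origin at the bottom-left of its bounding rectangle.
Outer rectangle: 80 × 80, A = 6 400 mm², y = 40 mm, Ī = 3 413 333 mm⁴.
Inner void (subtracted): 40 × 40, A = 1 600 mm², y = 40 mm, Ī = 213 333 mm⁴.
By symmetry the centroid is at mid-height, ȳ = 40 mm.
All pieces are centred on the centroidal x-axis, so I = ΣĪ (holes subtracted) = 3 200 000 mm⁴.

I_xx ≈ 3.200 × 10⁶ mm⁴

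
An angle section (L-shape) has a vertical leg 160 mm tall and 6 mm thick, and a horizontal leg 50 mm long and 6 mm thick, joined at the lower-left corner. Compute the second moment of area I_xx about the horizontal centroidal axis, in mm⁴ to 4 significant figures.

Break the section into simple shapes (no overlaps), measuring from the bottom-left corner of the bounding box.
Vertical leg: 6 × 160, A = 960 mm², y = 80 mm, Ī = 2 048 000 mm⁴.
Horizontal leg (remainder): 44 × 6, A = 264 mm², y = 3 mm, Ī = 792 mm⁴.
Centroid: ȳ = ΣA·y / ΣA = 63.3922 mm.
Transfer each piece to the horizontal centroidal axis using Ī + A·d² with d = y − 63.3922:
  vertical leg: d = 16.6078 mm → contributes +2 312 788 mm⁴
  horizontal leg (remainder): d = -60.3922 mm → contributes +963 656 mm⁴
Total I = 3 276 444 mm⁴.

I_xx ≈ 3.276 × 10⁶ mm⁴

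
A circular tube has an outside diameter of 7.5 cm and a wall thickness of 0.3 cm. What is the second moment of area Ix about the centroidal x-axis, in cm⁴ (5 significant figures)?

Decompose the section into non-overlapping parts with the origin at the bottom-left of its bounding rectangle.
Outer circle: ⌀7.5, A = 44.17865 cm², y = 3.75 cm, Ī = 155.3156 cm⁴.
Bore (subtracted): ⌀6.9, A = 37.39281 cm², y = 3.75 cm, Ī = 111.267 cm⁴.
By symmetry the centroid is at mid-height, ȳ = 3.75 cm.
All pieces are centred on the centroidal x-axis, so I = ΣĪ (holes subtracted) = 44.04858 cm⁴.

Ix ≈ 44.049 cm⁴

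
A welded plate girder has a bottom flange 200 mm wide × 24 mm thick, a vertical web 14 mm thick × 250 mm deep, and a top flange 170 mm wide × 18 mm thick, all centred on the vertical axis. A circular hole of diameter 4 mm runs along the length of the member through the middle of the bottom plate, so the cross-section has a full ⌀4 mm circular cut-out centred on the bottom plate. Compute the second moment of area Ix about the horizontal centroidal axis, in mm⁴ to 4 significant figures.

Ix ≈ 1.580 × 10⁸ mm⁴

Decompose the section into non-overlapping parts with the origin at the bottom-left of its bounding rectangle.
Bottom plate: 200 × 24, A = 4 800 mm², y = 12 mm, Ī = 230 400 mm⁴.
Web plate: 14 × 250, A = 3 500 mm², y = 149 mm, Ī = 18 229 167 mm⁴.
Top plate: 170 × 18, A = 3 060 mm², y = 283 mm, Ī = 82 620 mm⁴.
Hole (subtracted): ⌀4, A = 12.5664 mm², y = 12 mm, Ī = 12.5664 mm⁴.
Centroid: ȳ = ΣA·y / ΣA = 127.335 mm.
Transfer each piece to the horizontal centroidal axis using Ī + A·d² with d = y − 127.335:
  bottom plate: d = -115.335 mm → contributes +64 081 144 mm⁴
  web plate: d = 21.6647 mm → contributes +19 871 919 mm⁴
  top plate: d = 155.665 mm → contributes +74 230 978 mm⁴
  hole: d = -115.335 mm → contributes −167 173 mm⁴
Total I = 158 016 868 mm⁴.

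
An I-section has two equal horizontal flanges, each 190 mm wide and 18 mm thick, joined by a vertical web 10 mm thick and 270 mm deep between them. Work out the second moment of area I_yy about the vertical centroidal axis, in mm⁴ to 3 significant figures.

Treat the section as a set of non-overlapping primitives; coordinates are from the bounding-box lower-left.
Bottom flange: 190 × 18, A = 3 420 mm², x = 95 mm, Ī = 10 288 500 mm⁴.
Web: 10 × 270, A = 2 700 mm², x = 95 mm, Ī = 22 500 mm⁴.
Top flange: 190 × 18, A = 3 420 mm², x = 95 mm, Ī = 10 288 500 mm⁴.
By symmetry the centroid is at mid-width, x̄ = 95 mm.
All pieces are centred on the vertical centroidal axis, so I = ΣĪ = 20 599 500 mm⁴.

I_yy ≈ 2.06 × 10⁷ mm⁴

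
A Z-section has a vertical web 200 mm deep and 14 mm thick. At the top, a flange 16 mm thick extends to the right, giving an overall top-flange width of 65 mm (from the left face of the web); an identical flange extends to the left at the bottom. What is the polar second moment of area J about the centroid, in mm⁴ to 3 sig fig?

J ≈ 2.53 × 10⁷ mm⁴

Treat the section as a set of non-overlapping primitives; coordinates are from the bounding-box lower-left.
Web: 14 × 200, A = 2 800 mm², y = 100 mm, Ī = 9 333 333 mm⁴.
Top flange (beyond web): 51 × 16, A = 816 mm², y = 192 mm, Ī = 17 408 mm⁴.
Bottom flange (beyond web): 51 × 16, A = 816 mm², y = 8 mm, Ī = 17 408 mm⁴.
Centroid: ȳ = ΣA·y / ΣA = 100 mm.
Transfer each piece to the centroidal x-axis using Ī + A·d² with d = y − 100:
  web: d = 0 mm → contributes +9 333 333 mm⁴
  top flange (beyond web): d = 92 mm → contributes +6 924 032 mm⁴
  bottom flange (beyond web): d = -92 mm → contributes +6 924 032 mm⁴
Total I = 23 181 397 mm⁴.
For the y-axis: x̄ = 58 mm.
Repeating about the centroidal y-axis gives I_y = 2 123 269 mm⁴.
Polar second moment: J = I_x + I_y = 25 304 667 mm⁴.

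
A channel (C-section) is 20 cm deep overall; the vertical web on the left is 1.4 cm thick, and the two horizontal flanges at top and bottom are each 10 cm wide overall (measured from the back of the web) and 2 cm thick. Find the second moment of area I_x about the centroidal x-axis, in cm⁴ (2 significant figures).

Decompose the section into non-overlapping parts with the origin at the bottom-left of its bounding rectangle.
Web: 1.4 × 20, A = 28 cm², y = 10 cm, Ī = 933.3 cm⁴.
Top flange (beyond web): 8.6 × 2, A = 17.2 cm², y = 19 cm, Ī = 5.733 cm⁴.
Bottom flange (beyond web): 8.6 × 2, A = 17.2 cm², y = 1 cm, Ī = 5.733 cm⁴.
By symmetry the centroid is at mid-height, ȳ = 10 cm.
Transfer each piece to the centroidal x-axis using Ī + A·d² with d = y − 10:
  web: d = 0 cm → contributes +933.3 cm⁴
  top flange (beyond web): d = 9 cm → contributes +1 399 cm⁴
  bottom flange (beyond web): d = -9 cm → contributes +1 399 cm⁴
Total I = 3 731 cm⁴.

I_x ≈ 3700 cm⁴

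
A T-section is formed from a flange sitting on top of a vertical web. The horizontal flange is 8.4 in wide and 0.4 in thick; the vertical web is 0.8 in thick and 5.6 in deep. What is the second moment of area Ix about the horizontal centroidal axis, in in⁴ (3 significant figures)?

Treat the section as a set of non-overlapping primitives; coordinates are from the bounding-box lower-left.
Flange: 8.4 × 0.4, A = 3.36 in², y = 5.8 in, Ī = 0.0448 in⁴.
Web: 0.8 × 5.6, A = 4.48 in², y = 2.8 in, Ī = 11.708 in⁴.
Centroid: ȳ = ΣA·y / ΣA = 4.0857 in.
Transfer each piece to the horizontal centroidal axis using Ī + A·d² with d = y − 4.0857:
  flange: d = 1.7143 in → contributes +9.9191 in⁴
  web: d = -1.2857 in → contributes +19.113 in⁴
Total I = 29.033 in⁴.

Ix ≈ 29.0 in⁴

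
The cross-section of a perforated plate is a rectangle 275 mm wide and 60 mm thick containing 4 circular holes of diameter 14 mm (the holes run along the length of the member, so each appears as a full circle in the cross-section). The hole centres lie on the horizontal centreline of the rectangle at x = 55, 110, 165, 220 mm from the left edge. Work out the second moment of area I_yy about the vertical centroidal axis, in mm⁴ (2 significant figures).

I_yy ≈ 1.0 × 10⁸ mm⁴

Decompose the section into non-overlapping parts with the origin at the bottom-left of its bounding rectangle.
Plate: 275 × 60, A = 16 500 mm², x = 137.5 mm, Ī = 103 984 375 mm⁴.
Hole 1 (subtracted): ⌀14, A = 153.9 mm², x = 55 mm, Ī = 1 886 mm⁴.
Hole 2 (subtracted): ⌀14, A = 153.9 mm², x = 110 mm, Ī = 1 886 mm⁴.
Hole 3 (subtracted): ⌀14, A = 153.9 mm², x = 165 mm, Ī = 1 886 mm⁴.
Hole 4 (subtracted): ⌀14, A = 153.9 mm², x = 220 mm, Ī = 1 886 mm⁴.
By symmetry the centroid is at mid-width, x̄ = 137.5 mm.
Transfer each piece to the vertical centroidal axis using Ī + A·d² with d = x − 137.5:
  plate: d = 0 mm → contributes +103 984 375 mm⁴
  hole 1: d = -82.5 mm → contributes −1 049 627 mm⁴
  hole 2: d = -27.5 mm → contributes −118 301 mm⁴
  hole 3: d = 27.5 mm → contributes −118 301 mm⁴
  hole 4: d = 82.5 mm → contributes −1 049 627 mm⁴
Total I = 101 648 519 mm⁴.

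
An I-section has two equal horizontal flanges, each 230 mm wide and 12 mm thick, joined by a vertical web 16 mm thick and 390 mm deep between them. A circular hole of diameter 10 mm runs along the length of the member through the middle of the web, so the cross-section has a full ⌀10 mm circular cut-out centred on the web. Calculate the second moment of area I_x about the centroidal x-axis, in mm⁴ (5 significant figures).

I_x ≈ 3.0217 × 10⁸ mm⁴

Treat the section as a set of non-overlapping primitives; coordinates are from the bounding-box lower-left.
Bottom flange: 230 × 12, A = 2 760 mm², y = 6 mm, Ī = 33 120 mm⁴.
Web: 16 × 390, A = 6 240 mm², y = 207 mm, Ī = 79 092 000 mm⁴.
Top flange: 230 × 12, A = 2 760 mm², y = 408 mm, Ī = 33 120 mm⁴.
Hole (subtracted): ⌀10, A = 78.53982 mm², y = 207 mm, Ī = 490.8739 mm⁴.
By symmetry the centroid is at mid-height, ȳ = 207 mm.
Transfer each piece to the centroidal x-axis using Ī + A·d² with d = y − 207:
  bottom flange: d = -201 mm → contributes +111 539 880 mm⁴
  web: d = 0 mm → contributes +79 092 000 mm⁴
  top flange: d = 201 mm → contributes +111 539 880 mm⁴
  hole: d = 0 mm → contributes −490.8739 mm⁴
Total I = 302 171 269 mm⁴.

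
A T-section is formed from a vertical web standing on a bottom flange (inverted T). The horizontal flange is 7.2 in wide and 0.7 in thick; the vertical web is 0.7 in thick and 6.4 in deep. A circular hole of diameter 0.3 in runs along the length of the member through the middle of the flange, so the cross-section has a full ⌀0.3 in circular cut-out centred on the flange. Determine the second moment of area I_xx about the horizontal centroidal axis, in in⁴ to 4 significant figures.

Break the section into simple shapes (no overlaps), measuring from the bottom-left corner of the bounding box.
Flange: 7.2 × 0.7, A = 5.04 in², y = 0.35 in, Ī = 0.2058 in⁴.
Web: 0.7 × 6.4, A = 4.48 in², y = 3.9 in, Ī = 15.2917 in⁴.
Hole (subtracted): ⌀0.3, A = 0.0706858 in², y = 0.35 in, Ī = 0.000397608 in⁴.
Centroid: ȳ = ΣA·y / ΣA = 2.03309 in.
Transfer each piece to the horizontal centroidal axis using Ī + A·d² with d = y − 2.03309:
  flange: d = -1.68309 in → contributes +14.483 in⁴
  web: d = 1.86691 in → contributes +30.9062 in⁴
  hole: d = -1.68309 in → contributes −0.200635 in⁴
Total I = 45.1886 in⁴.

I_xx ≈ 45.19 in⁴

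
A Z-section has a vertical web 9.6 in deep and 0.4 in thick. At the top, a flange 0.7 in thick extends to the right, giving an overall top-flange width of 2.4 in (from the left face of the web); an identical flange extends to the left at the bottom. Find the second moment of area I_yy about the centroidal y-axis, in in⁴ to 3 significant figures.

I_yy ≈ 5.02 in⁴

Split into non-overlapping primitives; take the origin at the lower-left of the bounding box.
Web: 0.4 × 9.6, A = 3.84 in², x = 2.2 in, Ī = 0.0512 in⁴.
Top flange (beyond web): 2 × 0.7, A = 1.4 in², x = 3.4 in, Ī = 0.46667 in⁴.
Bottom flange (beyond web): 2 × 0.7, A = 1.4 in², x = 1 in, Ī = 0.46667 in⁴.
Centroid: x̄ = ΣA·x / ΣA = 2.2 in.
Transfer each piece to the centroidal y-axis using Ī + A·d² with d = x − 2.2:
  web: d = 0 in → contributes +0.0512 in⁴
  top flange (beyond web): d = 1.2 in → contributes +2.4827 in⁴
  bottom flange (beyond web): d = -1.2 in → contributes +2.4827 in⁴
Total I = 5.0165 in⁴.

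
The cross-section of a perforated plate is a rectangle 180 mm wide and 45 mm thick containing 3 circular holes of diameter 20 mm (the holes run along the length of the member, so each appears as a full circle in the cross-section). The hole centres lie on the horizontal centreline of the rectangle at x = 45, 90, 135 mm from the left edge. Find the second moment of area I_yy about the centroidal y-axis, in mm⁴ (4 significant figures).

Decompose the section into non-overlapping parts with the origin at the bottom-left of its bounding rectangle.
Plate: 180 × 45, A = 8 100 mm², x = 90 mm, Ī = 21 870 000 mm⁴.
Hole 1 (subtracted): ⌀20, A = 314.159 mm², x = 45 mm, Ī = 7853.98 mm⁴.
Hole 2 (subtracted): ⌀20, A = 314.159 mm², x = 90 mm, Ī = 7853.98 mm⁴.
Hole 3 (subtracted): ⌀20, A = 314.159 mm², x = 135 mm, Ī = 7853.98 mm⁴.
By symmetry the centroid is at mid-width, x̄ = 90 mm.
Transfer each piece to the centroidal y-axis using Ī + A·d² with d = x − 90:
  plate: d = 0 mm → contributes +21 870 000 mm⁴
  hole 1: d = -45 mm → contributes −644 026 mm⁴
  hole 2: d = 0 mm → contributes −7853.98 mm⁴
  hole 3: d = 45 mm → contributes −644 026 mm⁴
Total I = 20 574 093 mm⁴.

I_yy ≈ 2.057 × 10⁷ mm⁴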